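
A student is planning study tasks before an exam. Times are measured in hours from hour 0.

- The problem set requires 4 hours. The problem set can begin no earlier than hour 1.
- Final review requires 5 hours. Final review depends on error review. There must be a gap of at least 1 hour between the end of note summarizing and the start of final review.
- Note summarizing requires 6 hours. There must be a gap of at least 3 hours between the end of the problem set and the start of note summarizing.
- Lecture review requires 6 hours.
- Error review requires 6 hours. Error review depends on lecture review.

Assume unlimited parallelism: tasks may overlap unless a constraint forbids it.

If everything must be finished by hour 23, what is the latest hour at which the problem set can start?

Final review must finish by hour 23; it takes 5 hours, so it must start by 23 − 5 = hour 18.
Since final review (must start by hour 18, minus 1-hour gap → hour 17) depends on it, note summarizing must finish by hour 17. Backing off its 6-hour duration gives a latest start of hour 11.
The problem set feeds into note summarizing (must start by hour 11, minus 3-hour gap → hour 8); so the problem set must finish by hour 8 and therefore start by hour 4.

4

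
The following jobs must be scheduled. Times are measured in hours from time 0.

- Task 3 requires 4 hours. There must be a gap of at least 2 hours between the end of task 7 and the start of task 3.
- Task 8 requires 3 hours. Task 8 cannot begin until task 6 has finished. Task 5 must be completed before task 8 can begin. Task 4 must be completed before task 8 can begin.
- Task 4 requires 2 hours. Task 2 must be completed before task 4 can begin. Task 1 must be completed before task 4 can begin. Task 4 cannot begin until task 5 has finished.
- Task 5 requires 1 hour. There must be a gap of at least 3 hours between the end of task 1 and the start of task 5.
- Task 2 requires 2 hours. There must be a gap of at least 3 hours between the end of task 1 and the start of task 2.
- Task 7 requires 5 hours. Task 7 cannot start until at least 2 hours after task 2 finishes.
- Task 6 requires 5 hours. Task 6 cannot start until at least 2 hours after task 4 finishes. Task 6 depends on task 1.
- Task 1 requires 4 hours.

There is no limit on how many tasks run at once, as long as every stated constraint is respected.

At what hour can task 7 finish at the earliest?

16

Task 1 can start immediately at hour 0; it finishes at hour 4.
Task 2 cannot begin until task 1 (finishes hour 4, plus 3-hour gap → hour 7). It runs from hour 7 to 7 + 2 = hour 9.
Task 7 waits on task 2 (finishes hour 9, plus 2-hour gap → hour 11), so it starts at hour 11 and finishes at 11 + 5 = hour 16.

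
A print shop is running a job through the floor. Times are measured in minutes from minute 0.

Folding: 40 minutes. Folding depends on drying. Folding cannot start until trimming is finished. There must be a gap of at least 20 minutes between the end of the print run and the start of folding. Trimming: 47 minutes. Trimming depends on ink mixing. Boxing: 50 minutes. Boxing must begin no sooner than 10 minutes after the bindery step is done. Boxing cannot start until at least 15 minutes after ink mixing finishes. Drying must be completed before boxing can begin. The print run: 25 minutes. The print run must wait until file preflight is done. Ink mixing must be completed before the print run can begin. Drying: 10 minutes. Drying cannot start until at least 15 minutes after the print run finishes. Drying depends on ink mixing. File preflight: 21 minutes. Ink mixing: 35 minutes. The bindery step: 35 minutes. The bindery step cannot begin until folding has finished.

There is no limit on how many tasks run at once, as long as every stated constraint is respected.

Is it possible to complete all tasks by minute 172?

No

Ink mixing has no prerequisites, so it starts at minute 0 and finishes at minute 35.
Trimming cannot begin until ink mixing (finishes minute 35). It runs from minute 35 to 35 + 47 = minute 82.
File preflight has no prerequisites, so it starts at minute 0 and finishes at minute 21.
For the print run: file preflight (finishes minute 21); ink mixing (finishes minute 35). Taking the maximum gives a start of minute 35, and it finishes at 35 + 25 = minute 60.
For drying: the print run (finishes minute 60, plus 15-minute gap → minute 75); ink mixing (finishes minute 35). Taking the maximum gives a start of minute 75, and it finishes at 75 + 10 = minute 85.
Folding has to wait for drying (finishes minute 85); trimming (finishes minute 82); the print run (finishes minute 60, plus 20-minute gap → minute 80). The latest of these is minute 85, so folding runs minute 85 to 85 + 40 = minute 125.
The bindery step waits on folding (finishes minute 125), so it starts at minute 125 and finishes at 125 + 35 = minute 160.
Boxing needs all of the bindery step (finishes minute 160, plus 10-minute gap → minute 170); ink mixing (finishes minute 35, plus 15-minute gap → minute 50); drying (finishes minute 85). That puts its earliest start at minute 170; it finishes at 170 + 50 = minute 220.
The earliest everything can be done is minute 220, which is after the deadline of 172, so it is not possible.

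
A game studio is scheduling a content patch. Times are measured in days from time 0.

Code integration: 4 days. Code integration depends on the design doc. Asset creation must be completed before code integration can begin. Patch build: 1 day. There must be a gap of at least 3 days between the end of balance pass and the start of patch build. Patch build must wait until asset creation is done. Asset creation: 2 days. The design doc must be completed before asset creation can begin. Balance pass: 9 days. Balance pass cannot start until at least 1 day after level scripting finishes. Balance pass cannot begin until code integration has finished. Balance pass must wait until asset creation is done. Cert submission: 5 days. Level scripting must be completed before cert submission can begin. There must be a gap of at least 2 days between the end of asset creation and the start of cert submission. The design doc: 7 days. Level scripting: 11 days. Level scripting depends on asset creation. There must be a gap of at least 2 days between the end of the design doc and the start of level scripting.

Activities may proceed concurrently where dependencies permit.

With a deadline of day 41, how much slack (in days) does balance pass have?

7

The design doc can start immediately at day 0; it finishes at day 7.
After the design doc (finishes day 7), asset creation can start at day 7 and finishes at day 9.
For code integration: the design doc (finishes day 7); asset creation (finishes day 9). Taking the maximum gives a start of day 9, and it finishes at 9 + 4 = day 13.
For level scripting: asset creation (finishes day 9); the design doc (finishes day 7, plus 2-day gap → day 9). Taking the maximum gives a start of day 9, and it finishes at 9 + 11 = day 20.
Balance pass needs all of level scripting (finishes day 20, plus 1-day gap → day 21); code integration (finishes day 13); asset creation (finishes day 9). That puts its earliest start at day 21; it finishes at 21 + 9 = day 30.

Working backward from the deadline:
Patch build must finish by day 41; it takes 1 day, so it must start by 41 − 1 = day 40.
Balance pass feeds into patch build (must start by day 40, minus 3-day gap → day 37); so balance pass must finish by day 37 and therefore start by day 28.
So balance pass can start as early as day 21 and as late as day 28, giving 28 − 21 = 7 days of slack.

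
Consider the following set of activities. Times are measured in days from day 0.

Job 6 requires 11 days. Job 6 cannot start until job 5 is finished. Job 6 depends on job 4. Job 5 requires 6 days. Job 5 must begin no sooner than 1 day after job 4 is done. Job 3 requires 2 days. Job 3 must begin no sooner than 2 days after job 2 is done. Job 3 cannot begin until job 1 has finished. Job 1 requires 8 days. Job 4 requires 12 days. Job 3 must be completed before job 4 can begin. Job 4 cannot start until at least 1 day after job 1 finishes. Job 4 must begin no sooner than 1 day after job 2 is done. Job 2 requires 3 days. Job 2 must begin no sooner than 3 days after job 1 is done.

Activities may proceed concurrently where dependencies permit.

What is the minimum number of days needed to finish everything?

Job 1 has no prerequisites, so it starts at day 0 and finishes at day 8.
Job 2 cannot begin until job 1 (finishes day 8, plus 3-day gap → day 11). It runs from day 11 to 11 + 3 = day 14.
Job 3 needs all of job 2 (finishes day 14, plus 2-day gap → day 16); job 1 (finishes day 8). That puts its earliest start at day 16; it finishes at 16 + 2 = day 18.
For job 4: job 3 (finishes day 18); job 1 (finishes day 8, plus 1-day gap → day 9); job 2 (finishes day 14, plus 1-day gap → day 15). Taking the maximum gives a start of day 18, and it finishes at 18 + 12 = day 30.
Job 5 waits on job 4 (finishes day 30, plus 1-day gap → day 31), so it starts at day 31 and finishes at 31 + 6 = day 37.
Job 6 cannot start until job 5 (finishes day 37); job 4 (finishes day 30). The controlling bound is day 37, so job 6 finishes at 37 + 11 = day 48.
All tasks are finished once the last one completes. Finish times: Job 1 at 8, Job 2 at 14, Job 3 at 18, Job 4 at 30, Job 5 at 37, Job 6 at 48. The latest is day 48.

48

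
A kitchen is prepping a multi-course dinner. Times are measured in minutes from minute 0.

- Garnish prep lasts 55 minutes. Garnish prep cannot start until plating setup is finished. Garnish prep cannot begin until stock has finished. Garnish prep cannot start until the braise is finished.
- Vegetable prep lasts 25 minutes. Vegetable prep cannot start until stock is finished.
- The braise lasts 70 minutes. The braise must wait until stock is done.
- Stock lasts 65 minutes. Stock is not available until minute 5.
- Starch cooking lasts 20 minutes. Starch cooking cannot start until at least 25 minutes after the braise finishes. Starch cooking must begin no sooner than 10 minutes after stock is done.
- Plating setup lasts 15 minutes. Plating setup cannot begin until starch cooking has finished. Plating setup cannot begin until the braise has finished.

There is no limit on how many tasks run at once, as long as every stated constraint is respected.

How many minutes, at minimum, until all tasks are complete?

Stock waits on its own release at minute 5, so it starts at minute 5 and finishes at 5 + 65 = minute 70.
Vegetable prep waits on stock (finishes minute 70), so it starts at minute 70 and finishes at 70 + 25 = minute 95.
The braise waits on stock (finishes minute 70), so it starts at minute 70 and finishes at 70 + 70 = minute 140.
For starch cooking: the braise (finishes minute 140, plus 25-minute gap → minute 165); stock (finishes minute 70, plus 10-minute gap → minute 80). Taking the maximum gives a start of minute 165, and it finishes at 165 + 20 = minute 185.
Plating setup cannot start until starch cooking (finishes minute 185); the braise (finishes minute 140). The controlling bound is minute 185, so plating setup finishes at 185 + 15 = minute 200.
For garnish prep: plating setup (finishes minute 200); stock (finishes minute 70); the braise (finishes minute 140). Taking the maximum gives a start of minute 200, and it finishes at 200 + 55 = minute 255.
All tasks are finished once the last one completes. Finish times: Stock at 70, The braise at 140, Vegetable prep at 95, Starch cooking at 185, Plating setup at 200, Garnish prep at 255. The latest is minute 255.

255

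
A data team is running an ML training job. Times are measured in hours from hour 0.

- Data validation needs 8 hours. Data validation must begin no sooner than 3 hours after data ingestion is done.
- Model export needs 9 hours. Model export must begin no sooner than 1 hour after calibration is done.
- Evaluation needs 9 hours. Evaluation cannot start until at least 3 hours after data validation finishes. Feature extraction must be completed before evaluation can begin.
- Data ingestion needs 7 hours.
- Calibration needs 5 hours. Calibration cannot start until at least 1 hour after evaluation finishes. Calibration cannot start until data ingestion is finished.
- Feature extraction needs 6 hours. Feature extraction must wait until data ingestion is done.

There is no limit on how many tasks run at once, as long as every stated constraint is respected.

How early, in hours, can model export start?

Data ingestion can start immediately at hour 0; it finishes at hour 7.
After data ingestion (finishes hour 7), feature extraction can start at hour 7 and finishes at hour 13.
Data validation cannot begin until data ingestion (finishes hour 7, plus 3-hour gap → hour 10). It runs from hour 10 to 10 + 8 = hour 18.
Evaluation cannot start until data validation (finishes hour 18, plus 3-hour gap → hour 21); feature extraction (finishes hour 13). The controlling bound is hour 21, so evaluation finishes at 21 + 9 = hour 30.
Calibration cannot start until evaluation (finishes hour 30, plus 1-hour gap → hour 31); data ingestion (finishes hour 7). The controlling bound is hour 31, so calibration finishes at 31 + 5 = hour 36.
Model export waits on calibration (finishes hour 36, plus 1-hour gap → hour 37), so the earliest it can start is hour 37.

37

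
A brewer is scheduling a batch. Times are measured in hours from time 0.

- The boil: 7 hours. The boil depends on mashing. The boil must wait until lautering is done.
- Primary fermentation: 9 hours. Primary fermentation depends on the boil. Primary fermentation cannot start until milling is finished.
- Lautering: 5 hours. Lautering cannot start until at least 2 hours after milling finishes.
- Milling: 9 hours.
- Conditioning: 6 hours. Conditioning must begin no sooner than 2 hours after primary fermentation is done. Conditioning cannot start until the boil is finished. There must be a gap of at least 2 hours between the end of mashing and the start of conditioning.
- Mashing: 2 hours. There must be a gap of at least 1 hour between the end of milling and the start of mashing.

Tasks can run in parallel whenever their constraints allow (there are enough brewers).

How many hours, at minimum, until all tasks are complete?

40

Milling has no prerequisites, so it starts at hour 0 and finishes at hour 9.
After milling (finishes hour 9, plus 2-hour gap → hour 11), lautering can start at hour 11 and finishes at hour 16.
Mashing cannot begin until milling (finishes hour 9, plus 1-hour gap → hour 10). It runs from hour 10 to 10 + 2 = hour 12.
The boil cannot start until mashing (finishes hour 12); lautering (finishes hour 16). The controlling bound is hour 16, so the boil finishes at 16 + 7 = hour 23.
For primary fermentation: the boil (finishes hour 23); milling (finishes hour 9). Taking the maximum gives a start of hour 23, and it finishes at 23 + 9 = hour 32.
Conditioning needs all of primary fermentation (finishes hour 32, plus 2-hour gap → hour 34); the boil (finishes hour 23); mashing (finishes hour 12, plus 2-hour gap → hour 14). That puts its earliest start at hour 34; it finishes at 34 + 6 = hour 40.
All tasks are finished once the last one completes. Finish times: Milling at 9, Mashing at 12, Lautering at 16, The boil at 23, Primary fermentation at 32, Conditioning at 40. The latest is hour 40.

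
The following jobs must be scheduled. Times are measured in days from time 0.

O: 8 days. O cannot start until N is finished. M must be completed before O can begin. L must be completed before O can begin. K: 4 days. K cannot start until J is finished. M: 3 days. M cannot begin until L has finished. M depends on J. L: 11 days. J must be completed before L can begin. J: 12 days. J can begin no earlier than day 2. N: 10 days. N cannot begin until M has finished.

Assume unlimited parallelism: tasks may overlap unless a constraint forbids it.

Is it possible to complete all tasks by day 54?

J waits on its own release at day 2, so it starts at day 2 and finishes at 2 + 12 = day 14.
After J (finishes day 14), L can start at day 14 and finishes at day 25.
M needs all of L (finishes day 25); J (finishes day 14). That puts its earliest start at day 25; it finishes at 25 + 3 = day 28.
N cannot begin until M (finishes day 28). It runs from day 28 to 28 + 10 = day 38.
O has to wait for N (finishes day 38); M (finishes day 28); L (finishes day 25). The latest of these is day 38, so O runs day 38 to 38 + 8 = day 46.
After J (finishes day 14), K can start at day 14 and finishes at day 18.
Every task is finished by day 46, which is no later than the deadline of 54, so the schedule is feasible.

Yes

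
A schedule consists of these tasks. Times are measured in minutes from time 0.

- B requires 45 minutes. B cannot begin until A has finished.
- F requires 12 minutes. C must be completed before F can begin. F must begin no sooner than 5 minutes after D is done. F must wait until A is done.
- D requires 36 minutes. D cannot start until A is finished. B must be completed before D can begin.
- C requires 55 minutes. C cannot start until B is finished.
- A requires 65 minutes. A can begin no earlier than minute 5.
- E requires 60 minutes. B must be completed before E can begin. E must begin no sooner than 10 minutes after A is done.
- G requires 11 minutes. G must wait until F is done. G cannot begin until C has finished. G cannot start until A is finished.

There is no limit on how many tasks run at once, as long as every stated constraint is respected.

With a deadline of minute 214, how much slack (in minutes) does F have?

A waits on its own release at minute 5, so it starts at minute 5 and finishes at 5 + 65 = minute 70.
B waits on A (finishes minute 70), so it starts at minute 70 and finishes at 70 + 45 = minute 115.
D has to wait for A (finishes minute 70); B (finishes minute 115). The latest of these is minute 115, so D runs minute 115 to 115 + 36 = minute 151.
C cannot begin until B (finishes minute 115). It runs from minute 115 to 115 + 55 = minute 170.
For F: C (finishes minute 170); D (finishes minute 151, plus 5-minute gap → minute 156); A (finishes minute 70). Taking the maximum gives a start of minute 170, and it finishes at 170 + 12 = minute 182.

Working backward from the deadline:
G has no dependents, so it just needs to finish by minute 214. Starting by 214 − 11 = minute 203 achieves that.
F must finish before G (must start by minute 203). With a 12-minute duration, F must start by 203 − 12 = minute 191.
So F can start as early as minute 170 and as late as minute 191, giving 191 − 170 = 21 minutes of slack.

21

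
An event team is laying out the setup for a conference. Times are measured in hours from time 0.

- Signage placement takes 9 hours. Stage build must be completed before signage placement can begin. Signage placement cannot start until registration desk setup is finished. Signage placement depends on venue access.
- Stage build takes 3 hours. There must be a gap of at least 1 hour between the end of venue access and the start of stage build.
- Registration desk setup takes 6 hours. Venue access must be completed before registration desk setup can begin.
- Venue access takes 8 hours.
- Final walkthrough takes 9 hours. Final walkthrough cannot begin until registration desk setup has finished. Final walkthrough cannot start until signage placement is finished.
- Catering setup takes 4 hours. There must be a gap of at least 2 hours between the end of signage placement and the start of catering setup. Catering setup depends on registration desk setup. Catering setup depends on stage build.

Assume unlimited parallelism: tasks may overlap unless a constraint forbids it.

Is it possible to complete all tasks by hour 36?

Yes

Venue access has no prerequisites, so it starts at hour 0 and finishes at hour 8.
Registration desk setup cannot begin until venue access (finishes hour 8). It runs from hour 8 to 8 + 6 = hour 14.
Stage build cannot begin until venue access (finishes hour 8, plus 1-hour gap → hour 9). It runs from hour 9 to 9 + 3 = hour 12.
Signage placement has to wait for stage build (finishes hour 12); registration desk setup (finishes hour 14); venue access (finishes hour 8). The latest of these is hour 14, so signage placement runs hour 14 to 14 + 9 = hour 23.
For final walkthrough: registration desk setup (finishes hour 14); signage placement (finishes hour 23). Taking the maximum gives a start of hour 23, and it finishes at 23 + 9 = hour 32.
For catering setup: signage placement (finishes hour 23, plus 2-hour gap → hour 25); registration desk setup (finishes hour 14); stage build (finishes hour 12). Taking the maximum gives a start of hour 25, and it finishes at 25 + 4 = hour 29.
Every task is finished by hour 32, which is no later than the deadline of 36, so the schedule is feasible.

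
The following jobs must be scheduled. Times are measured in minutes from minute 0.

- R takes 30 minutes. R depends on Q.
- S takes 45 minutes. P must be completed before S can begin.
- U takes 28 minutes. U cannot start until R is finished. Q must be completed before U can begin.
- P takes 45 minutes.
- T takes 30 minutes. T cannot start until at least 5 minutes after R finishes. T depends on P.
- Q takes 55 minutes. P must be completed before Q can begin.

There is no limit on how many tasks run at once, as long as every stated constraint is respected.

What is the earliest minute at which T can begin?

P can start immediately at minute 0; it finishes at minute 45.
Q cannot begin until P (finishes minute 45). It runs from minute 45 to 45 + 55 = minute 100.
After Q (finishes minute 100), R can start at minute 100 and finishes at minute 130.
T waits on R (finishes minute 130, plus 5-minute gap → minute 135); P (finishes minute 45). The latest of these is minute 135, which is the earliest T can start.

135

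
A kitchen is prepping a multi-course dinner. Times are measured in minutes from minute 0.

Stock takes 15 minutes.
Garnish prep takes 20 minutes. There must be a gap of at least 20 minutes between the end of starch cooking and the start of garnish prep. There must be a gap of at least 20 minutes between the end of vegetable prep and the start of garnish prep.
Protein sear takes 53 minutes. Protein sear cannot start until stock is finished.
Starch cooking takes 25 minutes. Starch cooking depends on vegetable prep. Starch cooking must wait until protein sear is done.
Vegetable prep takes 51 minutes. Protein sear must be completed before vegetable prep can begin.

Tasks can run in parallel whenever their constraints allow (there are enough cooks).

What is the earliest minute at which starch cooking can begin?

119

Stock can start immediately at minute 0; it finishes at minute 15.
After stock (finishes minute 15), protein sear can start at minute 15 and finishes at minute 68.
After protein sear (finishes minute 68), vegetable prep can start at minute 68 and finishes at minute 119.
Starch cooking waits on vegetable prep (finishes minute 119); protein sear (finishes minute 68). The latest of these is minute 119, which is the earliest starch cooking can start.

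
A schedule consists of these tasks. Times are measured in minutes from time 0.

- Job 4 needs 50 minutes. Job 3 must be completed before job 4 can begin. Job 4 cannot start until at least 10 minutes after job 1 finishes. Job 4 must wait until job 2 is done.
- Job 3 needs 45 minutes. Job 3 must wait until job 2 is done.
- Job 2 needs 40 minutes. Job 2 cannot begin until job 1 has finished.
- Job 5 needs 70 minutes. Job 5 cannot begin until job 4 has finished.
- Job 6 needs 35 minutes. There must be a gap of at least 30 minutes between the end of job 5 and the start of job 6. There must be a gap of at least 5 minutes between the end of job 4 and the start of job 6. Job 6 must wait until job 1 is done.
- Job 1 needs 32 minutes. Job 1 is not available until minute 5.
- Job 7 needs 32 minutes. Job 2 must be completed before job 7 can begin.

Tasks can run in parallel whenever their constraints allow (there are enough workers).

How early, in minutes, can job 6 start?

Job 1 cannot begin until its own release at minute 5. It runs from minute 5 to 5 + 32 = minute 37.
After job 1 (finishes minute 37), job 2 can start at minute 37 and finishes at minute 77.
Job 3 waits on job 2 (finishes minute 77), so it starts at minute 77 and finishes at 77 + 45 = minute 122.
Job 4 cannot start until job 3 (finishes minute 122); job 1 (finishes minute 37, plus 10-minute gap → minute 47); job 2 (finishes minute 77). The controlling bound is minute 122, so job 4 finishes at 122 + 50 = minute 172.
Job 5 cannot begin until job 4 (finishes minute 172). It runs from minute 172 to 172 + 70 = minute 242.
Job 6 waits on job 5 (finishes minute 242, plus 30-minute gap → minute 272); job 4 (finishes minute 172, plus 5-minute gap → minute 177); job 1 (finishes minute 37). The latest of these is minute 272, which is the earliest job 6 can start.

272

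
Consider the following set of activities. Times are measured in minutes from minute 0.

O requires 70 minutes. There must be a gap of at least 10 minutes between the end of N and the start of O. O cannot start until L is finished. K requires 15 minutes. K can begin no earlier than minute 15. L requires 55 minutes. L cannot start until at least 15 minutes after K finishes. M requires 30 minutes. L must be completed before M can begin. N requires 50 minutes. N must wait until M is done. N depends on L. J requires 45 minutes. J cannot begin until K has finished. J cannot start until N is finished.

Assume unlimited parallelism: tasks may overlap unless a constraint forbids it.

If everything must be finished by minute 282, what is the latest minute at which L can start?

67

Nothing follows J; the deadline of minute 282 is its only limit. It must start by 282 − 45 = minute 237.
Nothing follows O; the deadline of minute 282 is its only limit. It must start by 282 − 70 = minute 212.
N has several dependents: J (must start by minute 237); O (must start by minute 212, minus 10-minute gap → minute 202). The earliest of those limits is minute 202, so N must start by 202 − 50 = minute 152.
M feeds into N (must start by minute 152); so M must finish by minute 152 and therefore start by minute 122.
L has several dependents: M (must start by minute 122); N (must start by minute 152); O (must start by minute 212). The earliest of those limits is minute 122, so L must start by 122 − 55 = minute 67.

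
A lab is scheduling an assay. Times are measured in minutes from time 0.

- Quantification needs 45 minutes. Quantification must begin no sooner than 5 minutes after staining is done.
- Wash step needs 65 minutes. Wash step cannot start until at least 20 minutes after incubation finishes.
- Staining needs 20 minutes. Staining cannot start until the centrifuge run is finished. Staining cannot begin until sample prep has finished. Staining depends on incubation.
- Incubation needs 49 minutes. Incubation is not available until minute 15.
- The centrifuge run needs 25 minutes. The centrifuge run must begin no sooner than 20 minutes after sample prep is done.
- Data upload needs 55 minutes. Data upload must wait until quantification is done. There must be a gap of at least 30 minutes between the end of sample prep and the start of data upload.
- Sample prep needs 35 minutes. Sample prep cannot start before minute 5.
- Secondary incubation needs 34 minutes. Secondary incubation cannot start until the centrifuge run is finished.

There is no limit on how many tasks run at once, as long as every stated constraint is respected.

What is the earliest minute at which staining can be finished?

105

Incubation cannot begin until its own release at minute 15. It runs from minute 15 to 15 + 49 = minute 64.
Sample prep waits on its own release at minute 5, so it starts at minute 5 and finishes at 5 + 35 = minute 40.
The centrifuge run waits on sample prep (finishes minute 40, plus 20-minute gap → minute 60), so it starts at minute 60 and finishes at 60 + 25 = minute 85.
For staining: the centrifuge run (finishes minute 85); sample prep (finishes minute 40); incubation (finishes minute 64). Taking the maximum gives a start of minute 85, and it finishes at 85 + 20 = minute 105.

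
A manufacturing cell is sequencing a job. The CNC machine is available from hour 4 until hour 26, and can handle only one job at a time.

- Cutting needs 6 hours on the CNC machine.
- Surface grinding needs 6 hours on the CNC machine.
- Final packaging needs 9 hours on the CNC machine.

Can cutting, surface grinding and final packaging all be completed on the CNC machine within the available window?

The CNC machine window is 26 − 4 = 22 hours.
Running back to back, the jobs need 6 + 6 + 9 = 21 hours on the CNC machine.
Since 21 ≤ 22, they fit within the window.

Yes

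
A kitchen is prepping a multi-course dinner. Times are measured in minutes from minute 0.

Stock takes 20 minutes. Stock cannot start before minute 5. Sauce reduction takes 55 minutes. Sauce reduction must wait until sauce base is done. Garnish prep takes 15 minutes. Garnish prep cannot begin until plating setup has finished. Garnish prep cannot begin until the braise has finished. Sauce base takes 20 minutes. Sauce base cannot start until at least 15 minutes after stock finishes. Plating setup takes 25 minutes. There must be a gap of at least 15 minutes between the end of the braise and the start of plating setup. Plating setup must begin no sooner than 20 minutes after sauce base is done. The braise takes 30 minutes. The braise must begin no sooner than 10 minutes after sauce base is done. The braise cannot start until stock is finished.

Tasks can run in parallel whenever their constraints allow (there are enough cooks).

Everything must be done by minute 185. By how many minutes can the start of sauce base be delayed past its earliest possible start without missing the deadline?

Stock waits on its own release at minute 5, so it starts at minute 5 and finishes at 5 + 20 = minute 25.
Sauce base cannot begin until stock (finishes minute 25, plus 15-minute gap → minute 40). It runs from minute 40 to 40 + 20 = minute 60.

Working backward from the deadline:
Nothing follows garnish prep; the deadline of minute 185 is its only limit. It must start by 185 − 15 = minute 170.
Plating setup must finish before garnish prep (must start by minute 170). With a 25-minute duration, plating setup must start by 170 − 25 = minute 145.
The braise must finish in time for plating setup (must start by minute 145, minus 15-minute gap → minute 130); garnish prep (must start by minute 170). The tightest is minute 130, so the braise must start by 130 − 30 = minute 100.
Sauce reduction has no dependents, so it just needs to finish by minute 185. Starting by 185 − 55 = minute 130 achieves that.
For sauce base: the braise (must start by minute 100, minus 10-minute gap → minute 90); sauce reduction (must start by minute 130); plating setup (must start by minute 145, minus 20-minute gap → minute 125). The most restrictive is minute 90; with a 20-minute duration, sauce base must start by minute 70.
So sauce base can start as early as minute 40 and as late as minute 70, giving 70 − 40 = 30 minutes of slack.

30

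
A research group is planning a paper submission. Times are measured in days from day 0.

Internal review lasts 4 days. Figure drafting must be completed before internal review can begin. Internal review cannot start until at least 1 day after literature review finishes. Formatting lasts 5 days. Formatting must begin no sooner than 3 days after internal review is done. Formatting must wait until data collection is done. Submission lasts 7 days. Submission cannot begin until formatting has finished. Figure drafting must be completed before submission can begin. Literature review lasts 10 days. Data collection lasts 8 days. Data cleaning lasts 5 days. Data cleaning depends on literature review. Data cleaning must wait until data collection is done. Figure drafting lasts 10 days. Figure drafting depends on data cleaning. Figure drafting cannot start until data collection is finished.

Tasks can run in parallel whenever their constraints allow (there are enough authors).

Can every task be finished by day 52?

Yes

Nothing blocks data collection, so it runs from day 0 to day 8.
Literature review can start immediately at day 0; it finishes at day 10.
Data cleaning cannot start until literature review (finishes day 10); data collection (finishes day 8). The controlling bound is day 10, so data cleaning finishes at 10 + 5 = day 15.
Figure drafting cannot start until data cleaning (finishes day 15); data collection (finishes day 8). The controlling bound is day 15, so figure drafting finishes at 15 + 10 = day 25.
Internal review needs all of figure drafting (finishes day 25); literature review (finishes day 10, plus 1-day gap → day 11). That puts its earliest start at day 25; it finishes at 25 + 4 = day 29.
For formatting: internal review (finishes day 29, plus 3-day gap → day 32); data collection (finishes day 8). Taking the maximum gives a start of day 32, and it finishes at 32 + 5 = day 37.
For submission: formatting (finishes day 37); figure drafting (finishes day 25). Taking the maximum gives a start of day 37, and it finishes at 37 + 7 = day 44.
Every task is finished by day 44, which is no later than the deadline of 52, so the schedule is feasible.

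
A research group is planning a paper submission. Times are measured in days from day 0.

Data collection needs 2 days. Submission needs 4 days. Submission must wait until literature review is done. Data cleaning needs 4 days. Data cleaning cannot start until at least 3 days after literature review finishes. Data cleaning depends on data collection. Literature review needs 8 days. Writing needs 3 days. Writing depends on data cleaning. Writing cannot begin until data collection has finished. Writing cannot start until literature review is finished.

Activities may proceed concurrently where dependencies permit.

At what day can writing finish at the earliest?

Data collection can start immediately at day 0; it finishes at day 2.
Literature review can start immediately at day 0; it finishes at day 8.
Data cleaning needs all of literature review (finishes day 8, plus 3-day gap → day 11); data collection (finishes day 2). That puts its earliest start at day 11; it finishes at 11 + 4 = day 15.
Writing needs all of data cleaning (finishes day 15); data collection (finishes day 2); literature review (finishes day 8). That puts its earliest start at day 15; it finishes at 15 + 3 = day 18.

18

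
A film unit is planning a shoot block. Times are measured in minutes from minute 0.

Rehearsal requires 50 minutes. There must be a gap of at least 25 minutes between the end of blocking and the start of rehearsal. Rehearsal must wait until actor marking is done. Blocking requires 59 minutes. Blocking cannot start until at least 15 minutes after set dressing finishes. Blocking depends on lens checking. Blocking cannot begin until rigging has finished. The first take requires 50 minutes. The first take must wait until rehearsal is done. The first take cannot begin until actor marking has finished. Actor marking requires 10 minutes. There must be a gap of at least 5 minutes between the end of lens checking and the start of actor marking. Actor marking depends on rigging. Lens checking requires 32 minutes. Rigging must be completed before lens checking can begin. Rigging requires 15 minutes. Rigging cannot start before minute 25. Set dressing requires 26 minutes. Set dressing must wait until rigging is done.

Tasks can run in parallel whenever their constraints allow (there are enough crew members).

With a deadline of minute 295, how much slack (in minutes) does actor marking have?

Rigging cannot begin until its own release at minute 25. It runs from minute 25 to 25 + 15 = minute 40.
Lens checking waits on rigging (finishes minute 40), so it starts at minute 40 and finishes at 40 + 32 = minute 72.
For actor marking: lens checking (finishes minute 72, plus 5-minute gap → minute 77); rigging (finishes minute 40). Taking the maximum gives a start of minute 77, and it finishes at 77 + 10 = minute 87.

Working backward from the deadline:
Nothing follows the first take; the deadline of minute 295 is its only limit. It must start by 295 − 50 = minute 245.
Rehearsal feeds into the first take (must start by minute 245); so rehearsal must finish by minute 245 and therefore start by minute 195.
For actor marking: rehearsal (must start by minute 195); the first take (must start by minute 245). The most restrictive is minute 195; with a 10-minute duration, actor marking must start by minute 185.
So actor marking can start as early as minute 77 and as late as minute 185, giving 185 − 77 = 108 minutes of slack.

108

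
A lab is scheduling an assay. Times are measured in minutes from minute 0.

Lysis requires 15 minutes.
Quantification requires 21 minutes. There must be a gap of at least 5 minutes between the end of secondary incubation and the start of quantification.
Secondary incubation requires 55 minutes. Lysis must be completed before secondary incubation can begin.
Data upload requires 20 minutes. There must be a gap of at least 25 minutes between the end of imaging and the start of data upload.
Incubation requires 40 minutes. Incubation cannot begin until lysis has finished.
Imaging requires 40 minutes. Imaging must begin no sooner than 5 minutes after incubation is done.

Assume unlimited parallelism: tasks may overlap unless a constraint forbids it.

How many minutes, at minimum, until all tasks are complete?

145

Nothing blocks lysis, so it runs from minute 0 to minute 15.
After lysis (finishes minute 15), secondary incubation can start at minute 15 and finishes at minute 70.
After secondary incubation (finishes minute 70, plus 5-minute gap → minute 75), quantification can start at minute 75 and finishes at minute 96.
Incubation cannot begin until lysis (finishes minute 15). It runs from minute 15 to 15 + 40 = minute 55.
Imaging waits on incubation (finishes minute 55, plus 5-minute gap → minute 60), so it starts at minute 60 and finishes at 60 + 40 = minute 100.
Data upload cannot begin until imaging (finishes minute 100, plus 25-minute gap → minute 125). It runs from minute 125 to 125 + 20 = minute 145.
All tasks are finished once the last one completes. Finish times: Lysis at 15, Incubation at 55, Secondary incubation at 70, Imaging at 100, Quantification at 96, Data upload at 145. The latest is minute 145.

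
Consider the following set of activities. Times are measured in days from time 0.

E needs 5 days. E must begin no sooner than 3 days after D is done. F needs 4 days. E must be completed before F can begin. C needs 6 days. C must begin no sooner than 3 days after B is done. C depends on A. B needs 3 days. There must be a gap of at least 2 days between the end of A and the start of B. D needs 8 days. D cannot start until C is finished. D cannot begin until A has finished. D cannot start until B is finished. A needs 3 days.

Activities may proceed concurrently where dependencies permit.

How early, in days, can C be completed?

A has no prerequisites, so it starts at day 0 and finishes at day 3.
After A (finishes day 3, plus 2-day gap → day 5), B can start at day 5 and finishes at day 8.
For C: B (finishes day 8, plus 3-day gap → day 11); A (finishes day 3). Taking the maximum gives a start of day 11, and it finishes at 11 + 6 = day 17.

17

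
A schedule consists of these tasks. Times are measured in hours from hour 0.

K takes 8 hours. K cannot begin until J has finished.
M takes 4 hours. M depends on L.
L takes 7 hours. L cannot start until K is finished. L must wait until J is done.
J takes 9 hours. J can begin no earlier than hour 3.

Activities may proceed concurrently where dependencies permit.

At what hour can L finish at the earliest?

J cannot begin until its own release at hour 3. It runs from hour 3 to 3 + 9 = hour 12.
K cannot begin until J (finishes hour 12). It runs from hour 12 to 12 + 8 = hour 20.
L cannot start until K (finishes hour 20); J (finishes hour 12). The controlling bound is hour 20, so L finishes at 20 + 7 = hour 27.

27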